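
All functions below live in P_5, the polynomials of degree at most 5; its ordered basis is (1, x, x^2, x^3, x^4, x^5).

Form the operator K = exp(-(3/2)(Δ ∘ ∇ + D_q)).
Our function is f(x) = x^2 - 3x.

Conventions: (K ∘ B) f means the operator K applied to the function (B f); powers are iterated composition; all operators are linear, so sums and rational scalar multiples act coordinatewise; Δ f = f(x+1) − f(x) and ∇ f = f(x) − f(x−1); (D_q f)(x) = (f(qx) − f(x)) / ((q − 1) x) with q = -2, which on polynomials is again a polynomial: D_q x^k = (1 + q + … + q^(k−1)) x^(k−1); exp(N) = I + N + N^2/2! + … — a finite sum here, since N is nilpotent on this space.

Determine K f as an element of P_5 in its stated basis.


the image equals g(x) = x^2 - (3/2)x + 3/8

order-1 term: (3/2)x + 3/2
order-2 term: -9/8
the series for exp(-(3/2)(Δ ∘ ∇ + D_q)) f terminates at order 2
exp(-(3/2)(Δ ∘ ∇ + D_q)) f = x^2 - (3/2)x + 3/8


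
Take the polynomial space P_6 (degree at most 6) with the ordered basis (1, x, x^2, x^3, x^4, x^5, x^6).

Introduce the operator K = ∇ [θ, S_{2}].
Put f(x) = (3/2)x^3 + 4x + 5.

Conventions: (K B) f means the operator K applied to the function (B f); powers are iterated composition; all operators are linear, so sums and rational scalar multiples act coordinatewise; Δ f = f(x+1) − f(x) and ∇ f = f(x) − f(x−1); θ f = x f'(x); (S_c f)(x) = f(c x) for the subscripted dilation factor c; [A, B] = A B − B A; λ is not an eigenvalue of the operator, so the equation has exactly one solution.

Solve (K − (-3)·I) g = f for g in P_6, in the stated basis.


the result is g(x) = (1/2)x^3 + (4/3)x + 5/3

write g with unknown coordinates in the stated basis and equate coefficients in (K − (-3)·I) g = f
solving from the highest basis element down gives g = (1/2)x^3 + (4/3)x + 5/3
check: K g = 0
so K g − (-3)·g = (3/2)x^3 + 4x + 5 = f ✓


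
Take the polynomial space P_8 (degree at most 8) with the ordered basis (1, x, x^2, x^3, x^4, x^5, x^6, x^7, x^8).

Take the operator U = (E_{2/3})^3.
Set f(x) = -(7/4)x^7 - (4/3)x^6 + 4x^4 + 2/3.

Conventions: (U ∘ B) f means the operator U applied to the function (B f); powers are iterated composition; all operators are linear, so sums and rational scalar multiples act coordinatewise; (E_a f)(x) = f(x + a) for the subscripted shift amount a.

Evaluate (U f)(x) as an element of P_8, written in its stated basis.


the image equals g(x) = -(7/4)x^7 - (155/6)x^6 - 163x^5 - 566x^4 - (3484/3)x^3 - 1400x^2 - 912x - 734/3

E_{2/3} f = -(7/4)x^7 - (19/2)x^6 - (65/3)x^5 - (622/27)x^4 - (28/3)x^3 + (152/81)x^2 + (1904/729)x + 902/729
E_{2/3} E_{2/3} f = -(7/4)x^7 - (53/3)x^6 - 76x^5 - (4772/27)x^4 - (19072/81)x^3 - (4736/27)x^2 - (47104/729)x - 15950/2187
E_{2/3} E_{2/3} E_{2/3} f = -(7/4)x^7 - (155/6)x^6 - 163x^5 - 566x^4 - (3484/3)x^3 - 1400x^2 - 912x - 734/3


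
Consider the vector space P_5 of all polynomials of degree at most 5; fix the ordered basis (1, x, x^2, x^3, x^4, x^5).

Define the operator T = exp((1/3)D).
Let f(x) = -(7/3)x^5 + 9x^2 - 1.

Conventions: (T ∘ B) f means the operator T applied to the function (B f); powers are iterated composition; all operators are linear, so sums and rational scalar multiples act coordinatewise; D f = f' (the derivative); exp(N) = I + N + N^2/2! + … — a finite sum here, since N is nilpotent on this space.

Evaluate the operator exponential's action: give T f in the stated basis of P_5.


the result is g(x) = -(7/3)x^5 - (35/9)x^4 - (70/27)x^3 + (659/81)x^2 + (1423/243)x - 7/729

order-1 term: -(35/9)x^4 + 6x
order-2 term: -(70/27)x^3 + 1
order-3 term: -(70/81)x^2
order-4 term: -(35/243)x
order-5 term: -7/729
the series for exp((1/3)D) f terminates at order 5
exp((1/3)D) f = -(7/3)x^5 - (35/9)x^4 - (70/27)x^3 + (659/81)x^2 + (1423/243)x - 7/729


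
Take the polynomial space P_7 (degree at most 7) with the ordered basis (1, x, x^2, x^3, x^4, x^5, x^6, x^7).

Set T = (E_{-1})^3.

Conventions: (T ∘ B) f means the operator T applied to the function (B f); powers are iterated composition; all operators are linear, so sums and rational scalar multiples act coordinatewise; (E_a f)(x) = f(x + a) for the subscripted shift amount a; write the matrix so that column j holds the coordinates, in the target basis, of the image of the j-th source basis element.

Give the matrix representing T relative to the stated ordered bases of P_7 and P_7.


image of 1: 1
image of x: x - 3
image of x^2: x^2 - 6x + 9
image of x^3: x^3 - 9x^2 + 27x - 27
image of x^4: x^4 - 12x^3 + 54x^2 - 108x + 81
image of x^5: x^5 - 15x^4 + 90x^3 - 270x^2 + 405x - 243
image of x^6: x^6 - 18x^5 + 135x^4 - 540x^3 + 1215x^2 - 1458x + 729
image of x^7: x^7 - 21x^6 + 189x^5 - 945x^4 + 2835x^3 - 5103x^2 + 5103x - 2187
each image's coordinates form column j of the matrix

the matrix is [[1, -3, 9, -27, 81, -243, 729, -2187]; [0, 1, -6, 27, -108, 405, -1458, 5103]; [0, 0, 1, -9, 54, -270, 1215, -5103]; [0, 0, 0, 1, -12, 90, -540, 2835]; [0, 0, 0, 0, 1, -15, 135, -945]; [0, 0, 0, 0, 0, 1, -18, 189]; [0, 0, 0, 0, 0, 0, 1, -21]; [0, 0, 0, 0, 0, 0, 0, 1]] (rows listed top to bottom)


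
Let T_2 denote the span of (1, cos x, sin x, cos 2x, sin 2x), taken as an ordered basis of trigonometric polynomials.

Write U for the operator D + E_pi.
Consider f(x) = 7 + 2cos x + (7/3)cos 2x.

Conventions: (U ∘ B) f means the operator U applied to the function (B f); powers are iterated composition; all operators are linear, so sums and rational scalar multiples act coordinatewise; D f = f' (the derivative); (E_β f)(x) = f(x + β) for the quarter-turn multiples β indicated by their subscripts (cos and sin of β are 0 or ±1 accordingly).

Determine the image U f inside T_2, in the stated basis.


D f = -2sin x - (14/3)sin 2x
E_pi f = 7 - 2cos x + (7/3)cos 2x
(D + E_pi) f = 7 - 2cos x - 2sin x + (7/3)cos 2x - (14/3)sin 2x

the result is g(x) = 7 - 2cos x - 2sin x + (7/3)cos 2x - (14/3)sin 2x


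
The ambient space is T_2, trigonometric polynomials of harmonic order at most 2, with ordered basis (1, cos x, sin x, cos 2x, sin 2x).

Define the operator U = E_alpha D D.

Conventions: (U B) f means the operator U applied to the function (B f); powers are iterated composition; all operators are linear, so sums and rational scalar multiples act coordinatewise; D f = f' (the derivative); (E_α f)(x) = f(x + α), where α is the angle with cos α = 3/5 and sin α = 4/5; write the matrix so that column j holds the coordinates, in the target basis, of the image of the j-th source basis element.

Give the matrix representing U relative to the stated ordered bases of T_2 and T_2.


the matrix is [[0, 0, 0, 0, 0]; [0, -3/5, -4/5, 0, 0]; [0, 4/5, -3/5, 0, 0]; [0, 0, 0, 28/25, -96/25]; [0, 0, 0, 96/25, 28/25]] (rows listed top to bottom)

image of 1: 0
image of cos x: -(3/5)cos x + (4/5)sin x
image of sin x: -(4/5)cos x - (3/5)sin x
image of cos 2x: (28/25)cos 2x + (96/25)sin 2x
image of sin 2x: -(96/25)cos 2x + (28/25)sin 2x
each image's coordinates form column j of the matrix


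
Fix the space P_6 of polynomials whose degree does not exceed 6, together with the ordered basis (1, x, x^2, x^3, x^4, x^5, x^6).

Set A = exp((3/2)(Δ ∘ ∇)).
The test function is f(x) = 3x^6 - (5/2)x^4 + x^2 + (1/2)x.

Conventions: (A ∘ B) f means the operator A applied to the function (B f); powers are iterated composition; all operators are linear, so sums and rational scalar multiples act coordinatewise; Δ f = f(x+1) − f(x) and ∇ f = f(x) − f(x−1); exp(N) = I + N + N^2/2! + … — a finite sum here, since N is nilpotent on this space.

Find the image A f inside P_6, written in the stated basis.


the result is g(x) = 3x^6 + (265/2)x^4 + 1306x^2 + (1/2)x + 1557

order-1 term: 135x^4 + 90x^2 + 9/2
order-2 term: 1215x^2 + 675/2
order-3 term: 1215
the series for exp((3/2)(Δ ∘ ∇)) f terminates at order 3
exp((3/2)(Δ ∘ ∇)) f = 3x^6 + (265/2)x^4 + 1306x^2 + (1/2)x + 1557


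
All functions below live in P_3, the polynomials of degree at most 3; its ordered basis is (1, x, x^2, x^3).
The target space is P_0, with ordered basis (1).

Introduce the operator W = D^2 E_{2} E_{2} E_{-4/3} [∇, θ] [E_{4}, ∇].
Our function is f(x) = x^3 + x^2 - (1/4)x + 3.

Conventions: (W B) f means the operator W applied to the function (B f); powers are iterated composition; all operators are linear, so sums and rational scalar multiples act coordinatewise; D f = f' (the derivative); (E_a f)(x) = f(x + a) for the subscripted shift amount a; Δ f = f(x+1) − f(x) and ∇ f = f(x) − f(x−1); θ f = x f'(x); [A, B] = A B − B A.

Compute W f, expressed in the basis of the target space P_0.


the image equals g(x) = 0

∇ f = 3x^2 - x - 1/4
E_{4} ∇ f = 3x^2 + 23x + 175/4
E_{4} f = x^3 + 13x^2 + (223/4)x + 82
∇ E_{4} f = 3x^2 + 23x + 175/4
[E_{4}, ∇] f = 0
θ [E_{4}, ∇] f = 0
∇ θ [E_{4}, ∇] f = 0
∇ [E_{4}, ∇] f = 0
θ ∇ [E_{4}, ∇] f = 0
[∇, θ] [E_{4}, ∇] f = 0
E_{-4/3} [∇, θ] [E_{4}, ∇] f = 0
E_{2} E_{-4/3} [∇, θ] [E_{4}, ∇] f = 0
E_{2} E_{2} E_{-4/3} [∇, θ] [E_{4}, ∇] f = 0
D (E_{2} E_{2} E_{-4/3}) [∇, θ] [E_{4}, ∇] f = 0
D D (E_{2} E_{2} E_{-4/3}) [∇, θ] [E_{4}, ∇] f = 0


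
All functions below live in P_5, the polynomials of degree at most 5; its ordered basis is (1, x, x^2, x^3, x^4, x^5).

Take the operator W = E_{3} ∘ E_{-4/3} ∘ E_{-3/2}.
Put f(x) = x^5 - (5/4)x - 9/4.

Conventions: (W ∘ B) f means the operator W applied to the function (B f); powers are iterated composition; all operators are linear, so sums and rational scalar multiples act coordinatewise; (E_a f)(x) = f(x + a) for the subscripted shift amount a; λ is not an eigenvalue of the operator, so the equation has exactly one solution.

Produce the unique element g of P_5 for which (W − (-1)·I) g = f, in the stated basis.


write g with unknown coordinates in the stated basis and equate coefficients in (W − (-1)·I) g = f
solving from the highest basis element down gives g = (1/2)x^5 - (5/24)x^4 + (5/864)x^2 - (5/8)x - 33373/31104
check: W g = (1/2)x^5 + (5/24)x^4 - (5/864)x^2 - (5/8)x - 36611/31104
so W g − (-1)·g = x^5 - (5/4)x - 9/4 = f ✓

the image equals g(x) = (1/2)x^5 - (5/24)x^4 + (5/864)x^2 - (5/8)x - 33373/31104


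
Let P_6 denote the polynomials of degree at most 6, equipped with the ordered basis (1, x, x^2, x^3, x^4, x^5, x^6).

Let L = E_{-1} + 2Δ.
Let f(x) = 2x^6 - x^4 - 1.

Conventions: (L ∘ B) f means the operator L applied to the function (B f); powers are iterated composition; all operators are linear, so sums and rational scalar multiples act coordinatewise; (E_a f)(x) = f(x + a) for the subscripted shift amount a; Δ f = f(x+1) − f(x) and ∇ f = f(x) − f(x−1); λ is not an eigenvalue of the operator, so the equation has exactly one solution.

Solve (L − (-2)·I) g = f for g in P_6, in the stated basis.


g(x) = (2/3)x^6 - (4/3)x^5 - (73/9)x^4 + (532/27)x^3 + (632/27)x^2 - (4744/81)x - 704/243

write g with unknown coordinates in the stated basis and equate coefficients in (L − (-2)·I) g = f
solving from the highest basis element down gives g = (2/3)x^6 - (4/3)x^5 - (73/9)x^4 + (532/27)x^3 + (632/27)x^2 - (4744/81)x - 704/243
check: L g = (2/3)x^6 + (8/3)x^5 + (137/9)x^4 - (1064/27)x^3 - (1264/27)x^2 + (9488/81)x + 1165/243
so L g − (-2)·g = 2x^6 - x^4 - 1 = f ✓


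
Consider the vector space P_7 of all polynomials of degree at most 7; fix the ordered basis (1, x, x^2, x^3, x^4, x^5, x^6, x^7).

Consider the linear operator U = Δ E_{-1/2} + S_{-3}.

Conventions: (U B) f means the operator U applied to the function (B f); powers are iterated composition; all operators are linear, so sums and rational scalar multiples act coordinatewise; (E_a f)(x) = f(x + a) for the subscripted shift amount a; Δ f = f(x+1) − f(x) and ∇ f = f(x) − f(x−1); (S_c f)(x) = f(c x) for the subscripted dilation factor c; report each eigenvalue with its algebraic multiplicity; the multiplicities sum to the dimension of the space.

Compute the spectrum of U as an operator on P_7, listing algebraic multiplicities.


image of 1: 1
image of x: -3x + 1
image of x^2: 9x^2 + 2x
image of x^3: -27x^3 + 3x^2 + 1/4
image of x^4: 81x^4 + 4x^3 + x
image of x^5: -243x^5 + 5x^4 + (5/2)x^2 + 1/16
image of x^6: 729x^6 + 6x^5 + 5x^3 + (3/8)x
image of x^7: -2187x^7 + 7x^6 + (35/4)x^4 + (21/16)x^2 + 1/64
the matrix is upper triangular; its diagonal is (1, -3, 9, -27, 81, -243, 729, -2187)
for a triangular matrix the eigenvalues are the diagonal entries, with algebraic multiplicity their repetition count

λ = -2187 (multiplicity 1), λ = -243 (multiplicity 1), λ = -27 (multiplicity 1), λ = -3 (multiplicity 1), λ = 1 (multiplicity 1), λ = 9 (multiplicity 1), λ = 81 (multiplicity 1), λ = 729 (multiplicity 1)


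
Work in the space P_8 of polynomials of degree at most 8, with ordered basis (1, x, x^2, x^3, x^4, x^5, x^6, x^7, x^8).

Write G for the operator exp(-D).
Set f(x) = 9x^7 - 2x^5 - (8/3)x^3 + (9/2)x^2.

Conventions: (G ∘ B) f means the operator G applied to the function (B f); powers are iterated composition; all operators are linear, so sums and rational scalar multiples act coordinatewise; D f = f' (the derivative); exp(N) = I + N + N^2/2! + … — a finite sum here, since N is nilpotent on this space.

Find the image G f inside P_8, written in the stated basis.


order-1 term: -63x^6 + 10x^4 + 8x^2 - 9x
order-2 term: 189x^5 - 20x^3 - 8x + 9/2
order-3 term: -315x^4 + 20x^2 + 8/3
order-4 term: 315x^3 - 10x
order-5 term: -189x^2 + 2
order-6 term: 63x
order-7 term: -9
the series for exp(-D) f terminates at order 7
exp(-D) f = 9x^7 - 63x^6 + 187x^5 - 305x^4 + (877/3)x^3 - (313/2)x^2 + 36x + 1/6

g(x) = 9x^7 - 63x^6 + 187x^5 - 305x^4 + (877/3)x^3 - (313/2)x^2 + 36x + 1/6


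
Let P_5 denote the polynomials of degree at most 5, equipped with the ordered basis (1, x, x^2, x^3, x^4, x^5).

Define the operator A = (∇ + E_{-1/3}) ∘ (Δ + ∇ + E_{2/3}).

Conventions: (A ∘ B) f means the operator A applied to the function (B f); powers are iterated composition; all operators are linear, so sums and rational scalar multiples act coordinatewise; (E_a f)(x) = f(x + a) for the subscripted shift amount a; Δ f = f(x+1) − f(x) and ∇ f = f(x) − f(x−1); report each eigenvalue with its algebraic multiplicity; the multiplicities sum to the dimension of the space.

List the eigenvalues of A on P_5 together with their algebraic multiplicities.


λ = 1 (multiplicity 6)

image of 1: 1
image of x: x + 10/3
image of x^2: x^2 + (20/3)x + 28/9
image of x^3: x^3 + 10x^2 + (28/3)x - 80/27
image of x^4: x^4 + (40/3)x^3 + (56/3)x^2 - (320/27)x + 1072/81
image of x^5: x^5 + (50/3)x^4 + (280/9)x^3 - (800/27)x^2 + (5360/81)x - 6200/243
the matrix is upper triangular; its diagonal is (1, 1, 1, 1, 1, 1)
for a triangular matrix the eigenvalues are the diagonal entries, with algebraic multiplicity their repetition count


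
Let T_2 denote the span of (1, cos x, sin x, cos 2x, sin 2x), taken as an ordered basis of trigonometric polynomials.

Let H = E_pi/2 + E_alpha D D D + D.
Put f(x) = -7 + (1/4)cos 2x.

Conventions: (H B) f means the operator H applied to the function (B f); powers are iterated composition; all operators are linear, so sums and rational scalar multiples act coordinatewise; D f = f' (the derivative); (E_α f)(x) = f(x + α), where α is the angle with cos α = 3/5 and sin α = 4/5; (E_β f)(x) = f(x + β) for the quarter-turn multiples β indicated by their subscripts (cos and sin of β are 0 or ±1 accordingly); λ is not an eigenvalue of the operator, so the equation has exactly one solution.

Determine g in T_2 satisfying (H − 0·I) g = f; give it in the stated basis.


write g with unknown coordinates in the stated basis and equate coefficients in (H − 0·I) g = f
solving from the highest basis element down gives g = -7 + (167/6260)cos 2x + (53/3130)sin 2x
check: H g = -7 + (1/4)cos 2x
so H g − 0·g = -7 + (1/4)cos 2x = f ✓

the result is g(x) = -7 + (167/6260)cos 2x + (53/3130)sin 2x


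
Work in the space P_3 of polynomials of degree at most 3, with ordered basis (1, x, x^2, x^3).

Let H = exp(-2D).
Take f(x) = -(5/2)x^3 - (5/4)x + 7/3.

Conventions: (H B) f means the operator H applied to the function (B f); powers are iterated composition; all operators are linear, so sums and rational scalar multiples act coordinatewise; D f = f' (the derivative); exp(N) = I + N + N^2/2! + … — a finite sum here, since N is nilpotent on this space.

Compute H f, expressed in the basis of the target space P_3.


order-1 term: 15x^2 + 5/2
order-2 term: -30x
order-3 term: 20
the series for exp(-2D) f terminates at order 3
exp(-2D) f = -(5/2)x^3 + 15x^2 - (125/4)x + 149/6

the result is g(x) = -(5/2)x^3 + 15x^2 - (125/4)x + 149/6


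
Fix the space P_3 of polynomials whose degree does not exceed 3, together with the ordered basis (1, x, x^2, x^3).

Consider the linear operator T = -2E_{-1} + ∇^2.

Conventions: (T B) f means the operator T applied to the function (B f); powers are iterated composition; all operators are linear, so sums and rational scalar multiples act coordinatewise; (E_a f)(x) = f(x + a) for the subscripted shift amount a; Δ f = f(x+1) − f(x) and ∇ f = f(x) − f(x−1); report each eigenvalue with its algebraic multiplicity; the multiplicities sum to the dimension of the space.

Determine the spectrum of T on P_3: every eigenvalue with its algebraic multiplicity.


λ = -2 (multiplicity 4)

image of 1: -2
image of x: -2x + 2
image of x^2: -2x^2 + 4x
image of x^3: -2x^3 + 6x^2 - 4
the matrix is upper triangular; its diagonal is (-2, -2, -2, -2)
for a triangular matrix the eigenvalues are the diagonal entries, with algebraic multiplicity their repetition count


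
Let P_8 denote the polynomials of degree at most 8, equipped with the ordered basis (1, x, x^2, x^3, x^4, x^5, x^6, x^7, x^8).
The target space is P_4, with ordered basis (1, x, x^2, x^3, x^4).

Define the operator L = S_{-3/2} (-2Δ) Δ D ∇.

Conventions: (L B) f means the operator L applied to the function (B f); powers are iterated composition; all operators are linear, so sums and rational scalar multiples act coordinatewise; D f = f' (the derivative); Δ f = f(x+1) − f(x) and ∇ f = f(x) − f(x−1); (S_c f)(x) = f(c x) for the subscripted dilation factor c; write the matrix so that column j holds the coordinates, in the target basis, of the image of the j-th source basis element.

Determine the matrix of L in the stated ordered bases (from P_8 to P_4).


image of 1: 0
image of x: 0
image of x^2: 0
image of x^3: 0
image of x^4: -48
image of x^5: 360x - 120
image of x^6: -1620x^2 + 1080x - 360
image of x^7: 5670x^3 - 5670x^2 + 3780x - 840
image of x^8: -17010x^4 + 22680x^3 - 22680x^2 + 10080x - 2016
each image's coordinates form column j of the matrix

the matrix is [[0, 0, 0, 0, -48, -120, -360, -840, -2016]; [0, 0, 0, 0, 0, 360, 1080, 3780, 10080]; [0, 0, 0, 0, 0, 0, -1620, -5670, -22680]; [0, 0, 0, 0, 0, 0, 0, 5670, 22680]; [0, 0, 0, 0, 0, 0, 0, 0, -17010]] (rows listed top to bottom)


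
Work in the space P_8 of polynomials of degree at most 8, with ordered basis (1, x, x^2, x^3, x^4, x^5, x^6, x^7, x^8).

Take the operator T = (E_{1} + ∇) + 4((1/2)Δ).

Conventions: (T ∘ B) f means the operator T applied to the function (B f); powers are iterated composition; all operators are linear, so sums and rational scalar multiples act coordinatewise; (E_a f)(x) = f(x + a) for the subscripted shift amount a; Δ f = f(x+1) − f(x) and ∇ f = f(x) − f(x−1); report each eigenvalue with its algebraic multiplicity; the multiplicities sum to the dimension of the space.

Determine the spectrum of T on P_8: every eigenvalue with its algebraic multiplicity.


image of 1: 1
image of x: x + 4
image of x^2: x^2 + 8x + 2
image of x^3: x^3 + 12x^2 + 6x + 4
image of x^4: x^4 + 16x^3 + 12x^2 + 16x + 2
image of x^5: x^5 + 20x^4 + 20x^3 + 40x^2 + 10x + 4
image of x^6: x^6 + 24x^5 + 30x^4 + 80x^3 + 30x^2 + 24x + 2
image of x^7: x^7 + 28x^6 + 42x^5 + 140x^4 + 70x^3 + 84x^2 + 14x + 4
image of x^8: x^8 + 32x^7 + 56x^6 + 224x^5 + 140x^4 + 224x^3 + 56x^2 + 32x + 2
the matrix is upper triangular; its diagonal is (1, 1, 1, 1, 1, 1, 1, 1, 1)
for a triangular matrix the eigenvalues are the diagonal entries, with algebraic multiplicity their repetition count

λ = 1 (multiplicity 9)


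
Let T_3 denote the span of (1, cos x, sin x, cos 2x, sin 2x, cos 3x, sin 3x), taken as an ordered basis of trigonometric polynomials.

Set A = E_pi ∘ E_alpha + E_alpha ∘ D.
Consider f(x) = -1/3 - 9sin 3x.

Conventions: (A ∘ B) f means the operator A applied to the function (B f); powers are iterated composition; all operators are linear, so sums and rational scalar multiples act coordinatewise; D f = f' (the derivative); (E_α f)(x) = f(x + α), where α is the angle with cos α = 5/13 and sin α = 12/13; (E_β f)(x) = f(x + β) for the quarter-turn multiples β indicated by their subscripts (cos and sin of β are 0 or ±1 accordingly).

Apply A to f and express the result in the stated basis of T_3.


E_alpha f = -1/3 + (7452/2197)cos 3x + (18315/2197)sin 3x
E_pi E_alpha f = -1/3 - (7452/2197)cos 3x - (18315/2197)sin 3x
D f = -27cos 3x
E_alpha D f = (54945/2197)cos 3x - (22356/2197)sin 3x
(E_pi ∘ E_alpha + E_alpha ∘ D) f = -1/3 + (47493/2197)cos 3x - (40671/2197)sin 3x

g(x) = -1/3 + (47493/2197)cos 3x - (40671/2197)sin 3x


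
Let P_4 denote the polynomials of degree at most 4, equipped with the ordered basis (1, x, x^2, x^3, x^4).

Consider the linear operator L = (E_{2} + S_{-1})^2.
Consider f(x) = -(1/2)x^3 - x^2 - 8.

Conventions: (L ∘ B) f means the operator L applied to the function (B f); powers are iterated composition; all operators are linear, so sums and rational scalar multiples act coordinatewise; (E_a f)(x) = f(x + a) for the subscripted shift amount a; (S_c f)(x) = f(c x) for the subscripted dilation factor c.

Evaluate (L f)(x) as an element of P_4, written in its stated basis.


E_{2} f = -(1/2)x^3 - 4x^2 - 10x - 16
S_{-1} f = (1/2)x^3 - x^2 - 8
(E_{2} + S_{-1}) f = -5x^2 - 10x - 24
E_{2} (E_{2} + S_{-1}) f = -5x^2 - 30x - 64
S_{-1} (E_{2} + S_{-1}) f = -5x^2 + 10x - 24
(E_{2} + S_{-1}) (E_{2} + S_{-1}) f = -10x^2 - 20x - 88

g(x) = -10x^2 - 20x - 88


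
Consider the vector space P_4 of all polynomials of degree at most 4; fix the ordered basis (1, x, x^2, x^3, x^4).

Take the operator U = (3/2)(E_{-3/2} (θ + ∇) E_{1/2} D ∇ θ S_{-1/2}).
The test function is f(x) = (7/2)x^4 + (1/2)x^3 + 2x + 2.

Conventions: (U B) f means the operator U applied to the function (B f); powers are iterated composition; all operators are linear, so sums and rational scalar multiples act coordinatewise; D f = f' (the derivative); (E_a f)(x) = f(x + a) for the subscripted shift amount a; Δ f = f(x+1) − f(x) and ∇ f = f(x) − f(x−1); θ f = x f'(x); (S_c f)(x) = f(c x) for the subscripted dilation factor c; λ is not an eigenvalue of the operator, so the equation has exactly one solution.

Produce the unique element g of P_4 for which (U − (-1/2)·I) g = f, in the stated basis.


write g with unknown coordinates in the stated basis and equate coefficients in (U − (-1/2)·I) g = f
solving from the highest basis element down gives g = 7x^4 + x^3 - 126x^2 + (1051/4)x - 247/8
check: U g = 63x^2 - (1035/8)x + 279/16
so U g − (-1/2)·g = (7/2)x^4 + (1/2)x^3 + 2x + 2 = f ✓

g(x) = 7x^4 + x^3 - 126x^2 + (1051/4)x - 247/8


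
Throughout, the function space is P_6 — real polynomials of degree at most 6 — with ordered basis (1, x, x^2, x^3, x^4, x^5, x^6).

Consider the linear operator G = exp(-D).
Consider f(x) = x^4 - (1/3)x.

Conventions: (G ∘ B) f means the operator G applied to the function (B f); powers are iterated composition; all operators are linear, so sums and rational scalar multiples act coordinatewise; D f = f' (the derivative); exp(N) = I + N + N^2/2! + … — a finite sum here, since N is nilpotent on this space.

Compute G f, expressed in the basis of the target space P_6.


g(x) = x^4 - 4x^3 + 6x^2 - (13/3)x + 4/3

order-1 term: -4x^3 + 1/3
order-2 term: 6x^2
order-3 term: -4x
order-4 term: 1
the series for exp(-D) f terminates at order 4
exp(-D) f = x^4 - 4x^3 + 6x^2 - (13/3)x + 4/3


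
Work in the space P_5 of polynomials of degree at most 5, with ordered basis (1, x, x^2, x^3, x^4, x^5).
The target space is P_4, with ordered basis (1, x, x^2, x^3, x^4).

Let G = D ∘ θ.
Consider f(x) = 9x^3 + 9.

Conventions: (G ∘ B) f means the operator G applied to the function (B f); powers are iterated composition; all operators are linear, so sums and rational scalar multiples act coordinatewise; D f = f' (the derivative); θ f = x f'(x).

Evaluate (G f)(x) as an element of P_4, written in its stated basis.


g(x) = 81x^2

θ f = 27x^3
D θ f = 81x^2


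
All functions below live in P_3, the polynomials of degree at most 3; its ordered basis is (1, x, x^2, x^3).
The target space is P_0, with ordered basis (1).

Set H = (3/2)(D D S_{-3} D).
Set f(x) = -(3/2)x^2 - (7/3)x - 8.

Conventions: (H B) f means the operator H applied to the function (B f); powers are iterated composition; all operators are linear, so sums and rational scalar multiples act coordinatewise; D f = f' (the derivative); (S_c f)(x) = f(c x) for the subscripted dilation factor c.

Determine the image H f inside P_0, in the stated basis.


D f = -3x - 7/3
S_{-3} D f = 9x - 7/3
D S_{-3} D f = 9
D D S_{-3} D f = 0
((3/2)(D D S_{-3} D)) f = 0

the result is g(x) = 0


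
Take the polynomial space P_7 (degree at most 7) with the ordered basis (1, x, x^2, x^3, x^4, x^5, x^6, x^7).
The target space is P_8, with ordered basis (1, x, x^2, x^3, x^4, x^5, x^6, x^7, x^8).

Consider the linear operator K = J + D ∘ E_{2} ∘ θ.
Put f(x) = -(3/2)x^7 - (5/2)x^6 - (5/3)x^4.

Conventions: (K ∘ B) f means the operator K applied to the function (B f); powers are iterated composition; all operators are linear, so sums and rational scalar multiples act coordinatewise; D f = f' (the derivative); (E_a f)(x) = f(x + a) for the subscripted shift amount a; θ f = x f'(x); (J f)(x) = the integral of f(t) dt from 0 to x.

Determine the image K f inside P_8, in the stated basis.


J f = -(3/16)x^8 - (5/14)x^7 - (1/3)x^5
θ f = -(21/2)x^7 - 15x^6 - (20/3)x^4
E_{2} θ f = -(21/2)x^7 - 162x^6 - 1062x^5 - (11540/3)x^4 - (25000/3)x^3 - 10816x^2 - (23392/3)x - 7232/3
D E_{2} θ f = -(147/2)x^6 - 972x^5 - 5310x^4 - (46160/3)x^3 - 25000x^2 - 21632x - 23392/3
(J + D ∘ E_{2} ∘ θ) f = -(3/16)x^8 - (5/14)x^7 - (147/2)x^6 - (2917/3)x^5 - 5310x^4 - (46160/3)x^3 - 25000x^2 - 21632x - 23392/3

the image equals g(x) = -(3/16)x^8 - (5/14)x^7 - (147/2)x^6 - (2917/3)x^5 - 5310x^4 - (46160/3)x^3 - 25000x^2 - 21632x - 23392/3


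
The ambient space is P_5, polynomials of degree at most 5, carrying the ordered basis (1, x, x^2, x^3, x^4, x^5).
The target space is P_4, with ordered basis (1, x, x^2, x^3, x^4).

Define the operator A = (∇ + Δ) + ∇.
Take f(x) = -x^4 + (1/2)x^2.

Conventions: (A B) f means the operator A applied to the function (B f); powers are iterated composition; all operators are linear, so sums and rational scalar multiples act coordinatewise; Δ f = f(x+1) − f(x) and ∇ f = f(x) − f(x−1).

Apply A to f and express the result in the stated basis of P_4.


∇ f = -4x^3 + 6x^2 - 3x + 1/2
Δ f = -4x^3 - 6x^2 - 3x - 1/2
(∇ + Δ) f = -8x^3 - 6x
∇ f = -4x^3 + 6x^2 - 3x + 1/2
((∇ + Δ) + ∇) f = -12x^3 + 6x^2 - 9x + 1/2

the image equals g(x) = -12x^3 + 6x^2 - 9x + 1/2


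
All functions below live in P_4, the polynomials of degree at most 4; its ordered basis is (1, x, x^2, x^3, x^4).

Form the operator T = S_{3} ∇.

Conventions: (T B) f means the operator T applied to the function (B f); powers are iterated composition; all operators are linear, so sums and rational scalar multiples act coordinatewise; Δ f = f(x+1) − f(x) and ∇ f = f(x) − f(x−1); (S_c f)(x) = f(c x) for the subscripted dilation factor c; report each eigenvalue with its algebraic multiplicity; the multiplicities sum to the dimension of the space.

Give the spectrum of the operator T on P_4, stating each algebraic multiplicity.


image of 1: 0
image of x: 1
image of x^2: 6x - 1
image of x^3: 27x^2 - 9x + 1
image of x^4: 108x^3 - 54x^2 + 12x - 1
the matrix is upper triangular; its diagonal is (0, 0, 0, 0, 0)
for a triangular matrix the eigenvalues are the diagonal entries, with algebraic multiplicity their repetition count

λ = 0 (multiplicity 5)


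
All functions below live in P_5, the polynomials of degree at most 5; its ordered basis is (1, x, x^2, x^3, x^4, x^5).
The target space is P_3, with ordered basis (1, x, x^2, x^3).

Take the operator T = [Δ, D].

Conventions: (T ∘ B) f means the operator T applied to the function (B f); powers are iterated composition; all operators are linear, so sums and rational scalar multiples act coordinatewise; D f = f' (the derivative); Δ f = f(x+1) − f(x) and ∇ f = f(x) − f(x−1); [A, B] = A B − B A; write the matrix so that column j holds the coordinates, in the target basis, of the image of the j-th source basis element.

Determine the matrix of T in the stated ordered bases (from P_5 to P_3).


the matrix is [[0, 0, 0, 0, 0, 0]; [0, 0, 0, 0, 0, 0]; [0, 0, 0, 0, 0, 0]; [0, 0, 0, 0, 0, 0]] (rows listed top to bottom)

image of 1: 0
image of x: 0
image of x^2: 0
image of x^3: 0
image of x^4: 0
image of x^5: 0
each image's coordinates form column j of the matrix


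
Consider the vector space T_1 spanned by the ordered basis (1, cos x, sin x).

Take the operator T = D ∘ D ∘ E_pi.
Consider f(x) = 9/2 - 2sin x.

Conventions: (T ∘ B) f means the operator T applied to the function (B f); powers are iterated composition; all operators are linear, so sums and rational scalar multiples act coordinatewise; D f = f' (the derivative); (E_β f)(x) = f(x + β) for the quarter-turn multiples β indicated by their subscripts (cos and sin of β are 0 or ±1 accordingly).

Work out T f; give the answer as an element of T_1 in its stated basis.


the image equals g(x) = -2sin x

E_pi f = 9/2 + 2sin x
D E_pi f = 2cos x
D (D ∘ E_pi) f = -2sin x


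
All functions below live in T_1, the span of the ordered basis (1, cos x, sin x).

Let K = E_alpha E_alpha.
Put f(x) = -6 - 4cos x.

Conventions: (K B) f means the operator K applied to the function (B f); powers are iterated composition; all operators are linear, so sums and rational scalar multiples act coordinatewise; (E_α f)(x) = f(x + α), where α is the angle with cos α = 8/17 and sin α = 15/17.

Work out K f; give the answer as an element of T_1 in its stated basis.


the image equals g(x) = -6 + (644/289)cos x + (960/289)sin x

E_alpha f = -6 - (32/17)cos x + (60/17)sin x
E_alpha E_alpha f = -6 + (644/289)cos x + (960/289)sin x


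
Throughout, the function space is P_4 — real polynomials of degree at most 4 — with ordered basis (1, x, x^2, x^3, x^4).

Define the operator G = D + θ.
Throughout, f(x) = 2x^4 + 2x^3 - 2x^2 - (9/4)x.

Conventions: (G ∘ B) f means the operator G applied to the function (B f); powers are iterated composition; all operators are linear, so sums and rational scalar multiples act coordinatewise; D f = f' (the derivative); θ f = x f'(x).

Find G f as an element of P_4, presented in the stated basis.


the image equals g(x) = 8x^4 + 14x^3 + 2x^2 - (25/4)x - 9/4

D f = 8x^3 + 6x^2 - 4x - 9/4
θ f = 8x^4 + 6x^3 - 4x^2 - (9/4)x
(D + θ) f = 8x^4 + 14x^3 + 2x^2 - (25/4)x - 9/4


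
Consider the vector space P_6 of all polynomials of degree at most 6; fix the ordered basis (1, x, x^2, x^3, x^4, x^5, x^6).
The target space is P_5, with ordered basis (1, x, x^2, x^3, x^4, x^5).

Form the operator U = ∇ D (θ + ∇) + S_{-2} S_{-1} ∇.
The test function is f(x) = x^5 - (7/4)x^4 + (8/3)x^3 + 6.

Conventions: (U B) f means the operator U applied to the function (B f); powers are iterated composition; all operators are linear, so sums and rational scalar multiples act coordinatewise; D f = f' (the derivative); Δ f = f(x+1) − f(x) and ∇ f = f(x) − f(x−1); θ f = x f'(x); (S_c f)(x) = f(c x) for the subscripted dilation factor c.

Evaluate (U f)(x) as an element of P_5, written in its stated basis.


θ f = 5x^5 - 7x^4 + 8x^3
∇ f = 5x^4 - 17x^3 + (57/2)x^2 - 20x + 65/12
(θ + ∇) f = 5x^5 - 2x^4 - 9x^3 + (57/2)x^2 - 20x + 65/12
D (θ + ∇) f = 25x^4 - 8x^3 - 27x^2 + 57x - 20
∇ D (θ + ∇) f = 100x^3 - 174x^2 + 70x + 51
∇ f = 5x^4 - 17x^3 + (57/2)x^2 - 20x + 65/12
S_{-1} ∇ f = 5x^4 + 17x^3 + (57/2)x^2 + 20x + 65/12
S_{-2} S_{-1} ∇ f = 80x^4 - 136x^3 + 114x^2 - 40x + 65/12
(∇ D (θ + ∇) + S_{-2} S_{-1} ∇) f = 80x^4 - 36x^3 - 60x^2 + 30x + 677/12

the image equals g(x) = 80x^4 - 36x^3 - 60x^2 + 30x + 677/12


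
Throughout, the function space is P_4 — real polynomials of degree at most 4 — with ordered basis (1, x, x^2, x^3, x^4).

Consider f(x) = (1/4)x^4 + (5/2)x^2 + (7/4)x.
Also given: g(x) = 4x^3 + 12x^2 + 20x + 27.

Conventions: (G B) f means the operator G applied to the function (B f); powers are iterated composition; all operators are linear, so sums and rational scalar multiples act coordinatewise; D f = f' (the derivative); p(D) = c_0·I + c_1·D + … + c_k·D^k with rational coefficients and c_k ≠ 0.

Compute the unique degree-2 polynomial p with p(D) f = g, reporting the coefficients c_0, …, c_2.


p(D) = 4·D + 4·D^2, i.e. c_0 = 0, c_1 = 4, c_2 = 4

D^0 f = (1/4)x^4 + (5/2)x^2 + (7/4)x
D^1 f = x^3 + 5x + 7/4
D^2 f = 3x^2 + 5
matching coefficients of g against c_0 f + c_1 Df + … from the top degree down determines the c_i
solution: c_0 = 0, c_1 = 4, c_2 = 4


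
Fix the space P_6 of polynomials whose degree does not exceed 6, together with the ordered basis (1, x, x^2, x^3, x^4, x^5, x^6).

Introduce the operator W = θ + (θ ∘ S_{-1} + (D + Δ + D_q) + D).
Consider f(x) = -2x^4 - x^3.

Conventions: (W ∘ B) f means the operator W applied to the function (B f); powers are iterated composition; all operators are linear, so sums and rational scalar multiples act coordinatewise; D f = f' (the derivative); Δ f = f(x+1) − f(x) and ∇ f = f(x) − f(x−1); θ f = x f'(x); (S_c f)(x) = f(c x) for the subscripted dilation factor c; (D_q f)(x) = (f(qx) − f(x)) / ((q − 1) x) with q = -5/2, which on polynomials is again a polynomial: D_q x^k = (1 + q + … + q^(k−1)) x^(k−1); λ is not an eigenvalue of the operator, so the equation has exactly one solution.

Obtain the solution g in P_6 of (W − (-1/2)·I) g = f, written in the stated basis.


write g with unknown coordinates in the stated basis and equate coefficients in (W − (-1/2)·I) g = f
solving from the highest basis element down gives g = -(4/17)x^4 - (25/17)x^3 + (1471/306)x^2 - (1107/34)x + 38903/153
check: W g = -(32/17)x^4 - (9/34)x^3 - (1471/612)x^2 + (1107/68)x - 38903/306
so W g − (-1/2)·g = -2x^4 - x^3 = f ✓

the result is g(x) = -(4/17)x^4 - (25/17)x^3 + (1471/306)x^2 - (1107/34)x + 38903/153


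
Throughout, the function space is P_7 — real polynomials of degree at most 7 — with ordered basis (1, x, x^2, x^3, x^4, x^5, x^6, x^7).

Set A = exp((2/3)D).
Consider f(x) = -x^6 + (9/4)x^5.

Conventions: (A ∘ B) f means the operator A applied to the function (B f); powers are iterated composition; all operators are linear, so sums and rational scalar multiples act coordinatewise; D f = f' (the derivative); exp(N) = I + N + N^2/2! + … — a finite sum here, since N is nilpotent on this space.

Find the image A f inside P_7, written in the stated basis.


order-1 term: -4x^5 + (15/2)x^4
order-2 term: -(20/3)x^4 + 10x^3
order-3 term: -(160/27)x^3 + (20/3)x^2
order-4 term: -(80/27)x^2 + (20/9)x
order-5 term: -(64/81)x + 8/27
order-6 term: -64/729
the series for exp((2/3)D) f terminates at order 6
exp((2/3)D) f = -x^6 - (7/4)x^5 + (5/6)x^4 + (110/27)x^3 + (100/27)x^2 + (116/81)x + 152/729

g(x) = -x^6 - (7/4)x^5 + (5/6)x^4 + (110/27)x^3 + (100/27)x^2 + (116/81)x + 152/729


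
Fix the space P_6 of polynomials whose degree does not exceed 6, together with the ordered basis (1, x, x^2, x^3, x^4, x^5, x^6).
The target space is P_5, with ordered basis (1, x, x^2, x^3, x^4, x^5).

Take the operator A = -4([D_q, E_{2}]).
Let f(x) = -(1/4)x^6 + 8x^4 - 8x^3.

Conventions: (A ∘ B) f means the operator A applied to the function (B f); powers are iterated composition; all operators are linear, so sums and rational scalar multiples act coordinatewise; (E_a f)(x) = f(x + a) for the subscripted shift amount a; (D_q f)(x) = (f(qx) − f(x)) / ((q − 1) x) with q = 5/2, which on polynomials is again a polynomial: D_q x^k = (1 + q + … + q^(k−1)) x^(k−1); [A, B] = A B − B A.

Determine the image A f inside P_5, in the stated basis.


g(x) = -(13563/16)x^4 - (19845/4)x^3 - (18063/2)x^2 - (11295/2)x - 387

E_{2} f = -(1/4)x^6 - 3x^5 - 7x^4 + 16x^3 + 84x^2 + 112x + 48
D_q E_{2} f = -(5187/128)x^5 - (3093/16)x^4 - (1421/8)x^3 + 156x^2 + 294x + 112
D_q f = -(5187/128)x^5 + 203x^3 - 78x^2
E_{2} D_q f = -(5187/128)x^5 - (25935/64)x^4 - (22687/16)x^3 - (16815/8)x^2 - (8943/8)x + 61/4
[D_q, E_{2}] f = (13563/64)x^4 + (19845/16)x^3 + (18063/8)x^2 + (11295/8)x + 387/4
(-4([D_q, E_{2}])) f = -(13563/16)x^4 - (19845/4)x^3 - (18063/2)x^2 - (11295/2)x - 387


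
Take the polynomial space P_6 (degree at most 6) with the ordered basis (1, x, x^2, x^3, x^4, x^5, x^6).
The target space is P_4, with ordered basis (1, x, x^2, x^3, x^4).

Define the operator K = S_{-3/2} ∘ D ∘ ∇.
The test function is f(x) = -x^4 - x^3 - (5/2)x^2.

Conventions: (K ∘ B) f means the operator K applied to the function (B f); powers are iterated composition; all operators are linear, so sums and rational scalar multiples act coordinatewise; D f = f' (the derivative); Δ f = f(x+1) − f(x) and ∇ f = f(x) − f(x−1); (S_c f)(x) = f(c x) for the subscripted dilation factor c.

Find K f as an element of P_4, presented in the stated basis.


∇ f = -4x^3 + 3x^2 - 6x + 5/2
D ∇ f = -12x^2 + 6x - 6
S_{-3/2} D ∇ f = -27x^2 - 9x - 6

g(x) = -27x^2 - 9x - 6


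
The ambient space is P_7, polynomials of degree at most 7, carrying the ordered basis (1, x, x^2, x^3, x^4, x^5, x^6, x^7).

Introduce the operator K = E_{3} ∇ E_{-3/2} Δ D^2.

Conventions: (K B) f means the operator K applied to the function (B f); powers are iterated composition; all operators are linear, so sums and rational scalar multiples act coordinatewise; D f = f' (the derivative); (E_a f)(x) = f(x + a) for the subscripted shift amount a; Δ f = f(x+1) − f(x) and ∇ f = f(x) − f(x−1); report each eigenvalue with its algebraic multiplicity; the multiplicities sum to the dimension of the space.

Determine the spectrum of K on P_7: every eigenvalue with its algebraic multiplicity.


image of 1: 0
image of x: 0
image of x^2: 0
image of x^3: 0
image of x^4: 24
image of x^5: 120x + 180
image of x^6: 360x^2 + 1080x + 870
image of x^7: 840x^3 + 3780x^2 + 6090x + 3465
the matrix is upper triangular; its diagonal is (0, 0, 0, 0, 0, 0, 0, 0)
for a triangular matrix the eigenvalues are the diagonal entries, with algebraic multiplicity their repetition count

λ = 0 (multiplicity 8)


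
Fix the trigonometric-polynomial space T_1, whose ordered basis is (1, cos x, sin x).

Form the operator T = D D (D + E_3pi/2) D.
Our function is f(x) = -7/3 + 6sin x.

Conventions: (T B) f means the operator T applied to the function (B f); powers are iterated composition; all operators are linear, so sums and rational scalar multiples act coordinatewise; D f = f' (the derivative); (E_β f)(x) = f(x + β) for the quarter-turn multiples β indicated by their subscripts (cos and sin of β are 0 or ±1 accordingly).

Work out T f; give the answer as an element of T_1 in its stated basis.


the result is g(x) = 0

D f = 6cos x
D D f = -6sin x
E_3pi/2 D f = 6sin x
(D + E_3pi/2) D f = 0
D (D + E_3pi/2) D f = 0
D D (D + E_3pi/2) D f = 0


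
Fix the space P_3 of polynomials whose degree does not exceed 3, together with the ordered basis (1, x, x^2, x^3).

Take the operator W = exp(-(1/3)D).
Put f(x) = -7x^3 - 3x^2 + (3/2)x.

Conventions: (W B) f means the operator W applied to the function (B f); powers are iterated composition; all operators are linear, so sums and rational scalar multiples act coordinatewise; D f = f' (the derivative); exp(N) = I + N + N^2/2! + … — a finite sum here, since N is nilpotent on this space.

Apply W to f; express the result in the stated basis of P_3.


order-1 term: 7x^2 + 2x - 1/2
order-2 term: -(7/3)x - 1/3
order-3 term: 7/27
the series for exp(-(1/3)D) f terminates at order 3
exp(-(1/3)D) f = -7x^3 + 4x^2 + (7/6)x - 31/54

the result is g(x) = -7x^3 + 4x^2 + (7/6)x - 31/54
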